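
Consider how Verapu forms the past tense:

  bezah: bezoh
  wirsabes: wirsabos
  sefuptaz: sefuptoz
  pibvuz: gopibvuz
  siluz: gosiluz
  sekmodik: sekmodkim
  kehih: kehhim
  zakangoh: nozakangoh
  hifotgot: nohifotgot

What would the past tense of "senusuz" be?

gosenusuz

"senusuz" has last vowel 'u'. The stems whose last vowel is 'u' (pibvuz → gopibvuz, siluz → gosiluz) add the prefix go-.
So senusuz → gosenusuz.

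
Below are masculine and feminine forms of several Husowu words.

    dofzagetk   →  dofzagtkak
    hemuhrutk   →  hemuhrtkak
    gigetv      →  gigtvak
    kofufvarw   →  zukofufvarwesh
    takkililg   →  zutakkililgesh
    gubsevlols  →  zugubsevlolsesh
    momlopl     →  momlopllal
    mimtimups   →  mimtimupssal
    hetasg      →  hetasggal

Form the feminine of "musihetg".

musihtgak

"musihetg" has second-to-last letter 't'. The stems whose second-to-last letter is 't' (dofzagetk → dofzagtkak, hemuhrutk → hemuhrtkak, gigetv → gigtvak) delete the last vowel and add -ak.
The other patterns: stems whose second-to-last letter is 'l' or 'r' add zu- … -esh around the stem; stems whose second-to-last letter is 'p' or 's' double the final consonant and add -al.
So musihetg → musihtgak.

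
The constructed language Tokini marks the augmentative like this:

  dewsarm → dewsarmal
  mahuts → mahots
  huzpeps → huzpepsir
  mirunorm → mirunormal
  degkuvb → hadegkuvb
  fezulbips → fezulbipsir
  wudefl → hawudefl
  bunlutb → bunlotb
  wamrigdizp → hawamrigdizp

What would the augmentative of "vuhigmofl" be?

fezulbips and mahuts both end in -s yet inflect differently (fezulbipsir, mahots), so the final letter is not what conditions the rule; the second-to-last letter is.
"vuhigmofl" has second-to-last letter 'f'. The one such stem in the data (wudefl → hawudefl) adds the prefix ha-, so the same rule applies.
The other patterns: stems whose second-to-last letter is 'p' add -ir; stems whose second-to-last letter is 't' change the last vowel to 'o'; stems whose second-to-last letter is 'r' add -al.
So vuhigmofl → havuhigmofl.

havuhigmofl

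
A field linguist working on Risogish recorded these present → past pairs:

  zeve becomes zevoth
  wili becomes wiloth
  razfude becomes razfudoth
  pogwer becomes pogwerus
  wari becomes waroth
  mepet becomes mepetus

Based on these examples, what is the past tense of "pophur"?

"pophur" ends in a consonant. The stems ending in a consonant (mepet → mepetus, pogwer → pogwerus) add -us.
So pophur → pophurus.

pophurus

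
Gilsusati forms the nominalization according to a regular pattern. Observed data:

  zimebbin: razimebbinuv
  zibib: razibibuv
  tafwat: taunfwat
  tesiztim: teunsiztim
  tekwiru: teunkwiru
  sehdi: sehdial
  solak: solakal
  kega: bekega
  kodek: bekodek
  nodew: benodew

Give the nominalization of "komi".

solak and kodek both end in -k yet inflect differently (solakal, bekodek), so the final letter is not what conditions the rule; the first letter is.
"komi" begins with k-. The stems beginning with k- (kega → bekega, kodek → bekodek) add the prefix be-.
The other patterns: stems beginning with z- add ra- … -uv around the stem; stems beginning with t- insert -un- after the first vowel; stems beginning with s- add -al.
So komi → bekomi.

bekomi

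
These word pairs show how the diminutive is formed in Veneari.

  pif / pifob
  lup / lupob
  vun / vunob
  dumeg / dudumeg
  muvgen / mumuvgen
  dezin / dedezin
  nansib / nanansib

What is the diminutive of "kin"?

kinob

vun and muvgen both end in -n yet inflect differently (vunob, mumuvgen), so the final letter is not what conditions the rule; the number of vowels is.
"kin" has 1 vowel. The stems with 1 vowel (pif → pifob, lup → lupob, vun → vunob) add -ob.
So kin → kinob.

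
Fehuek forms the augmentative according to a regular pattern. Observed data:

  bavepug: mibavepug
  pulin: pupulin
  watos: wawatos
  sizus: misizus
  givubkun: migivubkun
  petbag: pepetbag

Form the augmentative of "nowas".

sizus and watos both end in -s yet inflect differently (misizus, wawatos), so the final letter is not what conditions the rule; the last vowel is.
"nowas" has last vowel 'a'. The one such stem in the data (petbag → pepetbag) repeats the first consonant+vowel as a prefix (as do watos, pulin), so the same rule applies.
So nowas → nonowas.

nonowas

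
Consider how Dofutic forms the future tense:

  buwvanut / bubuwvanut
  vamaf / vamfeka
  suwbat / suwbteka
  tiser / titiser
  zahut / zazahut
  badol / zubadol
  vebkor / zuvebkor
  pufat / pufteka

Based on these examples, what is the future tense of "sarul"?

sasarul

vebkor and tiser both end in -r yet inflect differently (zuvebkor, titiser), so the final letter is not what conditions the rule; the last vowel is.
"sarul" has last vowel 'u'. The stems whose last vowel is 'u' (zahut → zazahut, buwvanut → bubuwvanut) repeat the first consonant+vowel as a prefix.
The other patterns: stems whose last vowel is 'a' delete the last vowel and add -eka; stems whose last vowel is 'o' add the prefix zu-.
So sarul → sasarul.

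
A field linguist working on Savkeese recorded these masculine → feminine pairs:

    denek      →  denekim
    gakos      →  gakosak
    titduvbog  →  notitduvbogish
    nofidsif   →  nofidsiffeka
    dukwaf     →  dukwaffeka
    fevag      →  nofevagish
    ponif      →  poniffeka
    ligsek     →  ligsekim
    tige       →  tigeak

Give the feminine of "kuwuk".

dukwaf and fevag both have last vowel 'a' yet inflect differently (dukwaffeka, nofevagish), so the last vowel is not what conditions the rule; the final letter is.
"kuwuk" ends in -k. The stems ending in -k (denek → denekim, ligsek → ligsekim) add -im.
So kuwuk → kuwukim.

kuwukim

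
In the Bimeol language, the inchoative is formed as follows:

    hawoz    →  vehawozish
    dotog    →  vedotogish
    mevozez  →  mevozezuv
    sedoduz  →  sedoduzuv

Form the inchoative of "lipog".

"lipog" has last vowel 'o'. The stems whose last vowel is 'o' (dotog → vedotogish, hawoz → vehawozish) add ve- … -ish around the stem.
The other pattern: stems whose last vowel is 'e' or 'u' add -uv.
So lipog → velipogish.

velipogish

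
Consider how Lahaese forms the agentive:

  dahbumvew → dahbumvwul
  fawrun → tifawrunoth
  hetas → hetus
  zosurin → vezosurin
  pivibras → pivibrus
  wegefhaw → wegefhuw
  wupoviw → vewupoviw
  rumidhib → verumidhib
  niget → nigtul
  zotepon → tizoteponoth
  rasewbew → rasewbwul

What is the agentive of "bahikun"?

tibahikunoth

wupoviw and rasewbew both end in -w yet inflect differently (vewupoviw, rasewbwul), so the final letter is not what conditions the rule; the last vowel is.
"bahikun" has last vowel 'u'. The one such stem in the data (fawrun → tifawrunoth) adds ti- … -oth around the stem, so the same rule applies.
So bahikun → tibahikunoth.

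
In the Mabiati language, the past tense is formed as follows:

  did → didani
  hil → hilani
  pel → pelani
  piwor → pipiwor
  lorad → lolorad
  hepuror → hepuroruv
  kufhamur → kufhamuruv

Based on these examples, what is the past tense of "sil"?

silani

did and lorad both end in -d yet inflect differently (didani, lolorad), so the final letter is not what conditions the rule; the number of vowels is.
"sil" has 1 vowel. The stems with 1 vowel (did → didani, hil → hilani, pel → pelani) add -ani.
The other patterns: stems with 2 vowels repeat the first consonant+vowel as a prefix; stems with 3 vowels add -uv.
So sil → silani.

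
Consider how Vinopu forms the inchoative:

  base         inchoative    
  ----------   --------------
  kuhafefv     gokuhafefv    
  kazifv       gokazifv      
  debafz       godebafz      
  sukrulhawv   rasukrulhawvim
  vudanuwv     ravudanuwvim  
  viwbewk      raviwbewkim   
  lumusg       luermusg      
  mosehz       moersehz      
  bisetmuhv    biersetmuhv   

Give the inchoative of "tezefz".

gotezefz

"tezefz" has second-to-last letter 'f'. The stems whose second-to-last letter is 'f' (kuhafefv → gokuhafefv, kazifv → gokazifv, debafz → godebafz) add the prefix go-.
The other patterns: stems whose second-to-last letter is 'w' add ra- … -im around the stem; stems whose second-to-last letter is 'h' or 's' insert -er- after the first vowel.
So tezefz → gotezefz.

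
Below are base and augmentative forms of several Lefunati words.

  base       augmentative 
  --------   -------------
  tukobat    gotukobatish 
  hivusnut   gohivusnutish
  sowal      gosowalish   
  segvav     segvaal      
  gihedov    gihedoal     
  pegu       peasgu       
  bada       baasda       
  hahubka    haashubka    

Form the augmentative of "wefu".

"wefu" ends in -u. The one such stem in the data (pegu → peasgu) inserts -as- after the first vowel (as do bada, hahubka), so the same rule applies.
So wefu → weasfu.

weasfu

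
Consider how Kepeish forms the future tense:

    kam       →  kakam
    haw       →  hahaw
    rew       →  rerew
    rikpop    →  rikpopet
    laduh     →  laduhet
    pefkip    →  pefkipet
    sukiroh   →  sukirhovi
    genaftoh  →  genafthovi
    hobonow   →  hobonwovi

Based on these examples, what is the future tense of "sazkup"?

sazkupet

laduh and sukiroh both end in -h yet inflect differently (laduhet, sukirhovi), so the final letter is not what conditions the rule; the number of vowels is.
"sazkup" has 2 vowels. The stems with 2 vowels (rikpop → rikpopet, laduh → laduhet, pefkip → pefkipet) add -et.
The other patterns: stems with 1 vowel repeat the first consonant+vowel as a prefix; stems with 3 vowels delete the last vowel and add -ovi.
So sazkup → sazkupet.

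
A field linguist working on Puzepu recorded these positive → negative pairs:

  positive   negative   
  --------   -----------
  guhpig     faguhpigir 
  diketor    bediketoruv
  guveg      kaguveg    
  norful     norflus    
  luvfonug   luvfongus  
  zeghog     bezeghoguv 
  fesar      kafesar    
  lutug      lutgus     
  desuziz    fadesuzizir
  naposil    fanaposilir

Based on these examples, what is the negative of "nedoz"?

"nedoz" has last vowel 'o'. The stems whose last vowel is 'o' (zeghog → bezeghoguv, diketor → bediketoruv) add be- … -uv around the stem.
The other patterns: stems whose last vowel is 'a' or 'e' add the prefix ka-; stems whose last vowel is 'u' delete the last vowel and add -us; stems whose last vowel is 'i' add fa- … -ir around the stem.
So nedoz → benedozuv.

benedozuv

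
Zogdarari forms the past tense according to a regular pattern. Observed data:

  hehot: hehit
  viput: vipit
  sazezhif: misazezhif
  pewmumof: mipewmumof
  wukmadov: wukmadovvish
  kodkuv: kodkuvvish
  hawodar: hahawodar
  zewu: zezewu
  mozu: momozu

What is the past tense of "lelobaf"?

milelobaf

hehot and pewmumof both have last vowel 'o' yet inflect differently (hehit, mipewmumof), so the last vowel is not what conditions the rule; the final letter is.
"lelobaf" ends in -f. The stems ending in -f (sazezhif → misazezhif, pewmumof → mipewmumof) add the prefix mi-.
The other patterns: stems ending in -t change the last vowel to 'i'; stems ending in -v double the final consonant and add -ish; stems ending in -r or -u repeat the first consonant+vowel as a prefix.
So lelobaf → milelobaf.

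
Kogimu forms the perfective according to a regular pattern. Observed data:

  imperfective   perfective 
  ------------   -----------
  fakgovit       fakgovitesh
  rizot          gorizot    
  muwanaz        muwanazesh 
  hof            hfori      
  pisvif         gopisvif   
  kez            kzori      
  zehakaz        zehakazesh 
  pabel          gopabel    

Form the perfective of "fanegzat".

hof and pisvif both end in -f yet inflect differently (hfori, gopisvif), so the final letter is not what conditions the rule; the number of vowels is.
"fanegzat" has 3 vowels. The stems with 3 vowels (muwanaz → muwanazesh, fakgovit → fakgovitesh, zehakaz → zehakazesh) add -esh.
The other patterns: stems with 1 vowel delete the last vowel and add -ori; stems with 2 vowels add the prefix go-.
So fanegzat → fanegzatesh.

fanegzatesh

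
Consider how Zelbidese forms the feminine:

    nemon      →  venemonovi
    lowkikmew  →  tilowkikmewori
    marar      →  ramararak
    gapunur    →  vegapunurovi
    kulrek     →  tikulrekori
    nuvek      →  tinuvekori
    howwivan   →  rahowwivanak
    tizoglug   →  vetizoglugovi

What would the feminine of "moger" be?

"moger" has last vowel 'e'. The stems whose last vowel is 'e' (lowkikmew → tilowkikmewori, kulrek → tikulrekori, nuvek → tinuvekori) add ti- … -ori around the stem.
The other patterns: stems whose last vowel is 'a' add ra- … -ak around the stem; stems whose last vowel is 'o' or 'u' add ve- … -ovi around the stem.
So moger → timogerori.

timogerori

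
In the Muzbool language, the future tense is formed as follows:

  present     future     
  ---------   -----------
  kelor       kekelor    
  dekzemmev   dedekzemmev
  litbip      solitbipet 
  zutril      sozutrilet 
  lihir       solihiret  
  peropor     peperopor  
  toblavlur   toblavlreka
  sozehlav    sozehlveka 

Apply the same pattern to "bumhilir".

lihir and peropor both end in -r yet inflect differently (solihiret, peperopor), so the final letter is not what conditions the rule; the last vowel is.
"bumhilir" has last vowel 'i'. The stems whose last vowel is 'i' (zutril → sozutrilet, litbip → solitbipet, lihir → solihiret) add so- … -et around the stem.
The other patterns: stems whose last vowel is 'e' or 'o' repeat the first consonant+vowel as a prefix; stems whose last vowel is 'a' or 'u' delete the last vowel and add -eka.
So bumhilir → sobumhiliret.

sobumhiliret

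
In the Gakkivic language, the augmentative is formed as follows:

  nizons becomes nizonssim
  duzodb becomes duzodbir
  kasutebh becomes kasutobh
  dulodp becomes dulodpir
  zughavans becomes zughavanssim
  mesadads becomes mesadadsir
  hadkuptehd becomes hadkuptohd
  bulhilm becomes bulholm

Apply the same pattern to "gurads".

nizons and mesadads both end in -s yet inflect differently (nizonssim, mesadadsir), so the final letter is not what conditions the rule; the second-to-last letter is.
"gurads" has second-to-last letter 'd'. The stems whose second-to-last letter is 'd' (mesadads → mesadadsir, dulodp → dulodpir, duzodb → duzodbir) add -ir.
The other patterns: stems whose second-to-last letter is 'n' double the final consonant and add -im; stems whose second-to-last letter is 'b', 'h' or 'l' change the last vowel to 'o'.
So gurads → guradsir.

guradsir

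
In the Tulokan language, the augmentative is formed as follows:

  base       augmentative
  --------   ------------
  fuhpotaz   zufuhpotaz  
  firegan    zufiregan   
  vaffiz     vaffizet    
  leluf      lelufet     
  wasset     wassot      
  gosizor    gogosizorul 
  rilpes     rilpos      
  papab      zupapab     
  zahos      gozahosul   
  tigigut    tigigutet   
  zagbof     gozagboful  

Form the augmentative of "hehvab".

zuhehvab

tigigut and wasset both end in -t yet inflect differently (tigigutet, wassot), so the final letter is not what conditions the rule; the last vowel is.
"hehvab" has last vowel 'a'. The stems whose last vowel is 'a' (papab → zupapab, fuhpotaz → zufuhpotaz, firegan → zufiregan) add the prefix zu-.
So hehvab → zuhehvab.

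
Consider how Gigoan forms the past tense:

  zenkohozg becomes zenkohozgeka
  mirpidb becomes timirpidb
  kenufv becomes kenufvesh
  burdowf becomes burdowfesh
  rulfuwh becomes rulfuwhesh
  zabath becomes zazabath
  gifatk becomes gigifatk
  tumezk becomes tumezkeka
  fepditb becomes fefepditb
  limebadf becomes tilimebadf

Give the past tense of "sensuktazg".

sensuktazgeka

mirpidb and fepditb both end in -b yet inflect differently (timirpidb, fefepditb), so the final letter is not what conditions the rule; the second-to-last letter is.
"sensuktazg" has second-to-last letter 'z'. The stems whose second-to-last letter is 'z' (zenkohozg → zenkohozgeka, tumezk → tumezkeka) add -eka.
The other patterns: stems whose second-to-last letter is 'd' add the prefix ti-; stems whose second-to-last letter is 't' repeat the first consonant+vowel as a prefix; stems whose second-to-last letter is 'f' or 'w' add -esh.
So sensuktazg → sensuktazgeka.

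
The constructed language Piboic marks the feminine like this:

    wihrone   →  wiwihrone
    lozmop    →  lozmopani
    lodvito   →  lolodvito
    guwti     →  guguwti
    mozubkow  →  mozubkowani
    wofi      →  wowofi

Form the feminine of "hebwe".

lodvito and mozubkow both have last vowel 'o' yet inflect differently (lolodvito, mozubkowani), so the last vowel is not what conditions the rule; whether the stem ends in a vowel or a consonant is.
"hebwe" ends in a vowel. The stems ending in a vowel (guwti → guguwti, lodvito → lolodvito, wihrone → wiwihrone) repeat the first consonant+vowel as a prefix.
The other pattern: stems ending in a consonant add -ani.
So hebwe → hehebwe.

hehebwe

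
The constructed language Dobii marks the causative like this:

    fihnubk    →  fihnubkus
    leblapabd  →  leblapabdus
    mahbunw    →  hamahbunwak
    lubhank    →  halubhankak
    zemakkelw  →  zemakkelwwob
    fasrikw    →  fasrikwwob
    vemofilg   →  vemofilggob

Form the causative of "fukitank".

hafukitankak

fihnubk and lubhank both end in -k yet inflect differently (fihnubkus, halubhankak), so the final letter is not what conditions the rule; the second-to-last letter is.
"fukitank" has second-to-last letter 'n'. The stems whose second-to-last letter is 'n' (mahbunw → hamahbunwak, lubhank → halubhankak) add ha- … -ak around the stem.
The other patterns: stems whose second-to-last letter is 'b' add -us; stems whose second-to-last letter is 'k' or 'l' double the final consonant and add -ob.
So fukitank → hafukitankak.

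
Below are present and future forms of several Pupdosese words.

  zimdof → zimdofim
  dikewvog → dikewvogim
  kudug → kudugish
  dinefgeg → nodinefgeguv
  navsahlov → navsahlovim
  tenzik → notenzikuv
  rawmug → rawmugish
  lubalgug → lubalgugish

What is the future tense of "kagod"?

rawmug and dinefgeg both end in -g yet inflect differently (rawmugish, nodinefgeguv), so the final letter is not what conditions the rule; the last vowel is.
"kagod" has last vowel 'o'. The stems whose last vowel is 'o' (navsahlov → navsahlovim, zimdof → zimdofim, dikewvog → dikewvogim) add -im.
So kagod → kagodim.

kagodim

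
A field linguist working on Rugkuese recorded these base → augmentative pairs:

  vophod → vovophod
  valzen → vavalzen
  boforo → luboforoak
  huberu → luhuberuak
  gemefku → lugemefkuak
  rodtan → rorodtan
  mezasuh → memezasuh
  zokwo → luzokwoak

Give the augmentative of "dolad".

dodolad

zokwo and vophod both have last vowel 'o' yet inflect differently (luzokwoak, vovophod), so the last vowel is not what conditions the rule; whether the stem ends in a vowel or a consonant is.
"dolad" ends in a consonant. The stems ending in a consonant (vophod → vovophod, valzen → vavalzen, mezasuh → memezasuh) repeat the first consonant+vowel as a prefix.
The other pattern: stems ending in a vowel add lu- … -ak around the stem.
So dolad → dodolad.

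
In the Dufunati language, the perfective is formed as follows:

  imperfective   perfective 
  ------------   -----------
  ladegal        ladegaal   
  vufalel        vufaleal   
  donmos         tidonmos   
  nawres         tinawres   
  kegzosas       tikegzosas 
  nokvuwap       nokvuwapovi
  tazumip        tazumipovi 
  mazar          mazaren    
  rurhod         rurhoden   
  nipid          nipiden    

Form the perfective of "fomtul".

fomtual

vufalel and nawres both have last vowel 'e' yet inflect differently (vufaleal, tinawres), so the last vowel is not what conditions the rule; the final letter is.
"fomtul" ends in -l. The stems ending in -l (ladegal → ladegaal, vufalel → vufaleal) drop the final letter and add -al.
The other patterns: stems ending in -s add the prefix ti-; stems ending in -p add -ovi; stems ending in -d or -r add -en.
So fomtul → fomtual.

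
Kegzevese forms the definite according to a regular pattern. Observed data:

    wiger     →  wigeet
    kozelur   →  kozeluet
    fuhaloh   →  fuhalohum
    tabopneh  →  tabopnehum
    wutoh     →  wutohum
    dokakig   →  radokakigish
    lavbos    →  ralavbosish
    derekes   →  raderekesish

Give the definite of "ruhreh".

ruhrehum

"ruhreh" ends in -h. The stems ending in -h (fuhaloh → fuhalohum, tabopneh → tabopnehum, wutoh → wutohum) add -um.
The other patterns: stems ending in -r drop the final letter and add -et; stems ending in -g or -s add ra- … -ish around the stem.
So ruhreh → ruhrehum.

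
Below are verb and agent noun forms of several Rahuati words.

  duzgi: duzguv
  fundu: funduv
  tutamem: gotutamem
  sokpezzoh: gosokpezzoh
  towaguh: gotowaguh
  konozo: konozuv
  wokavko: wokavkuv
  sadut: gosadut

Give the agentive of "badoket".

fundu and towaguh both have last vowel 'u' yet inflect differently (funduv, gotowaguh), so the last vowel is not what conditions the rule; whether the stem ends in a vowel or a consonant is.
"badoket" ends in a consonant. The stems ending in a consonant (towaguh → gotowaguh, tutamem → gotutamem, sadut → gosadut) add the prefix go-.
So badoket → gobadoket.

gobadoket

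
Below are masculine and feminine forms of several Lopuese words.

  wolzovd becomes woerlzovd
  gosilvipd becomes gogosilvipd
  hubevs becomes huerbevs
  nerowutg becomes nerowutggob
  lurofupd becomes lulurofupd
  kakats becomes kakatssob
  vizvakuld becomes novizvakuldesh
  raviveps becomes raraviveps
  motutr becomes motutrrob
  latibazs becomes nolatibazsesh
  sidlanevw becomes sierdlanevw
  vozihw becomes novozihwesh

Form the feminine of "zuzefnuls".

hubevs and kakats both end in -s yet inflect differently (huerbevs, kakatssob), so the final letter is not what conditions the rule; the second-to-last letter is.
"zuzefnuls" has second-to-last letter 'l'. The one such stem in the data (vizvakuld → novizvakuldesh) adds no- … -esh around the stem, so the same rule applies.
The other patterns: stems whose second-to-last letter is 'v' insert -er- after the first vowel; stems whose second-to-last letter is 't' double the final consonant and add -ob; stems whose second-to-last letter is 'p' repeat the first consonant+vowel as a prefix.
So zuzefnuls → nozuzefnulsesh.

nozuzefnulsesh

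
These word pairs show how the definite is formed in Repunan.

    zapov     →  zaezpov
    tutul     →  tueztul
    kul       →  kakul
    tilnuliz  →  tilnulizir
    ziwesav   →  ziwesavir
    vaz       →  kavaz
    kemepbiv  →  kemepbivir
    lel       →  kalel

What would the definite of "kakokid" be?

kakokidir

"kakokid" has 3 vowels. The stems with 3 vowels (ziwesav → ziwesavir, tilnuliz → tilnulizir, kemepbiv → kemepbivir) add -ir.
The other patterns: stems with 1 vowel add the prefix ka-; stems with 2 vowels insert -ez- after the first vowel.
So kakokid → kakokidir.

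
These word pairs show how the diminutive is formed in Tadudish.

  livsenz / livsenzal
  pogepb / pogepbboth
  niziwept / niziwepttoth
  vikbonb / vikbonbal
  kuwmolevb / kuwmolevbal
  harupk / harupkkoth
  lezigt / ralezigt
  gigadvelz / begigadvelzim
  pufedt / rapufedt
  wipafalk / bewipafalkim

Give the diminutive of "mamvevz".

mamvevzal

wipafalk and harupk both end in -k yet inflect differently (bewipafalkim, harupkkoth), so the final letter is not what conditions the rule; the second-to-last letter is.
"mamvevz" has second-to-last letter 'v'. The one such stem in the data (kuwmolevb → kuwmolevbal) adds -al, so the same rule applies.
So mamvevz → mamvevzal.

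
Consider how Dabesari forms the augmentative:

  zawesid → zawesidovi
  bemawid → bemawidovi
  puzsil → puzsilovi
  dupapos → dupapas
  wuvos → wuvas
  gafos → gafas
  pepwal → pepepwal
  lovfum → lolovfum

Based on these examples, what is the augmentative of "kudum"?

kukudum

puzsil and pepwal both end in -l yet inflect differently (puzsilovi, pepepwal), so the final letter is not what conditions the rule; the last vowel is.
"kudum" has last vowel 'u'. The one such stem in the data (lovfum → lolovfum) repeats the first consonant+vowel as a prefix (as does pepwal), so the same rule applies.
The other patterns: stems whose last vowel is 'i' add -ovi; stems whose last vowel is 'o' change the last vowel to 'a'.
So kudum → kukudum.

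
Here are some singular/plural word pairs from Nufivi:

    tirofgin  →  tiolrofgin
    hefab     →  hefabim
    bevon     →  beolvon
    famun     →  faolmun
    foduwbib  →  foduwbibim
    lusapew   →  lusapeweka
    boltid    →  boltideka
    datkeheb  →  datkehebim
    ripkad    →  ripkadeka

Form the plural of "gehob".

"gehob" ends in -b. The stems ending in -b (foduwbib → foduwbibim, hefab → hefabim, datkeheb → datkehebim) add -im.
So gehob → gehobim.

gehobim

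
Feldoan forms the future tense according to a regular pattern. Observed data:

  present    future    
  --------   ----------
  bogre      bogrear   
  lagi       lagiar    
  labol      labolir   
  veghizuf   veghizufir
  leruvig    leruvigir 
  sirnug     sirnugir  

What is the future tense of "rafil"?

rafilir

lagi and leruvig both have last vowel 'i' yet inflect differently (lagiar, leruvigir), so the last vowel is not what conditions the rule; whether the stem ends in a vowel or a consonant is.
"rafil" ends in a consonant. The stems ending in a consonant (labol → labolir, veghizuf → veghizufir, leruvig → leruvigir) add -ir.
The other pattern: stems ending in a vowel add -ar.
So rafil → rafilir.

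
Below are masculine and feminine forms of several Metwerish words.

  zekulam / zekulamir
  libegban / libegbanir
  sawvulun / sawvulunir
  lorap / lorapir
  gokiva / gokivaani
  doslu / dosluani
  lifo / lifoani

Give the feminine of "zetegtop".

zekulam and gokiva both have last vowel 'a' yet inflect differently (zekulamir, gokivaani), so the last vowel is not what conditions the rule; whether the stem ends in a vowel or a consonant is.
"zetegtop" ends in a consonant. The stems ending in a consonant (zekulam → zekulamir, libegban → libegbanir, sawvulun → sawvulunir) add -ir.
So zetegtop → zetegtopir.

zetegtopir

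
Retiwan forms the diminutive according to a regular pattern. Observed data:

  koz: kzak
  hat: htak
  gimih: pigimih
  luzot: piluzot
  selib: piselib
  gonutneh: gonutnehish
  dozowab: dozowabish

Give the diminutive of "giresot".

giresotish

hat and luzot both end in -t yet inflect differently (htak, piluzot), so the final letter is not what conditions the rule; the number of vowels is.
"giresot" has 3 vowels. The stems with 3 vowels (gonutneh → gonutnehish, dozowab → dozowabish) add -ish.
The other patterns: stems with 1 vowel delete the last vowel and add -ak; stems with 2 vowels add the prefix pi-.
So giresot → giresotish.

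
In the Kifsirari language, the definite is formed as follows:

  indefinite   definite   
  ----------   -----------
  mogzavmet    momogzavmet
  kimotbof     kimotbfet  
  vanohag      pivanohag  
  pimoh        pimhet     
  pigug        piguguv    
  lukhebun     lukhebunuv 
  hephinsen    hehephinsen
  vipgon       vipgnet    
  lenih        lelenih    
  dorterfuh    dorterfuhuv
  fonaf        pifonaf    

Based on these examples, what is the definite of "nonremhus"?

nonremhusuv

pimoh and lenih both end in -h yet inflect differently (pimhet, lelenih), so the final letter is not what conditions the rule; the last vowel is.
"nonremhus" has last vowel 'u'. The stems whose last vowel is 'u' (lukhebun → lukhebunuv, dorterfuh → dorterfuhuv, pigug → piguguv) add -uv.
So nonremhus → nonremhusuv.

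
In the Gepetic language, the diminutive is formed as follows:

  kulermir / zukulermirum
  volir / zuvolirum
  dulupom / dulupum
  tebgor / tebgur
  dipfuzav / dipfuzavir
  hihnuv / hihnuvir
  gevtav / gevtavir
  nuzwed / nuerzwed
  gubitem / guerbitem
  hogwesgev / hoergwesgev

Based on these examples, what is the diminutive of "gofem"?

goerfem

"gofem" has last vowel 'e'. The stems whose last vowel is 'e' (nuzwed → nuerzwed, gubitem → guerbitem, hogwesgev → hoergwesgev) insert -er- after the first vowel.
The other patterns: stems whose last vowel is 'i' add zu- … -um around the stem; stems whose last vowel is 'o' change the last vowel to 'u'; stems whose last vowel is 'a' or 'u' add -ir.
So gofem → goerfem.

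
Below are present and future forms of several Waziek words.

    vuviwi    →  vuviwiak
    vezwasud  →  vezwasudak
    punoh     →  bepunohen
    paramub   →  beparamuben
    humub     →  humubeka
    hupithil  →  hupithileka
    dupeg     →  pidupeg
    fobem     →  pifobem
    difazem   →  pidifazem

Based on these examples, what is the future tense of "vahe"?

paramub and humub both end in -b yet inflect differently (beparamuben, humubeka), so the final letter is not what conditions the rule; the first letter is.
"vahe" begins with v-. The stems beginning with v- (vuviwi → vuviwiak, vezwasud → vezwasudak) add -ak.
The other patterns: stems beginning with p- add be- … -en around the stem; stems beginning with h- add -eka; stems beginning with d- or f- add the prefix pi-.
So vahe → vaheak.

vaheak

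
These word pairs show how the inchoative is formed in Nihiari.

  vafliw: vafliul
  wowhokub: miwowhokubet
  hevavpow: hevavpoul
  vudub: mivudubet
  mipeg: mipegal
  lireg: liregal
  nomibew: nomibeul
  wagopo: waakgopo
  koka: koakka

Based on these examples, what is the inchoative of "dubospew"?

nomibew and lireg both have last vowel 'e' yet inflect differently (nomibeul, liregal), so the last vowel is not what conditions the rule; the final letter is.
"dubospew" ends in -w. The stems ending in -w (nomibew → nomibeul, vafliw → vafliul, hevavpow → hevavpoul) drop the final letter and add -ul.
So dubospew → dubospeul.

dubospeul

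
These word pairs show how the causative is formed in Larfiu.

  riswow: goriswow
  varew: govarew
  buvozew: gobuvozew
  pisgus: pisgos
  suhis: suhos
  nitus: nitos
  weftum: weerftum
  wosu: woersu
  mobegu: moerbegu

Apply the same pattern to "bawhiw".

pisgus and weftum both have last vowel 'u' yet inflect differently (pisgos, weerftum), so the last vowel is not what conditions the rule; the final letter is.
"bawhiw" ends in -w. The stems ending in -w (riswow → goriswow, varew → govarew, buvozew → gobuvozew) add the prefix go-.
So bawhiw → gobawhiw.

gobawhiw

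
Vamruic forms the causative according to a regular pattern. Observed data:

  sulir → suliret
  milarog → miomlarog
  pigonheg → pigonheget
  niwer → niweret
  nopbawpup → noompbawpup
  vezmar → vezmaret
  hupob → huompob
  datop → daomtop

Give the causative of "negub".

milarog and pigonheg both end in -g yet inflect differently (miomlarog, pigonheget), so the final letter is not what conditions the rule; the last vowel is.
"negub" has last vowel 'u'. The one such stem in the data (nopbawpup → noompbawpup) inserts -om- after the first vowel (as do datop, hupob), so the same rule applies.
The other pattern: stems whose last vowel is 'a', 'e' or 'i' add -et.
So negub → neomgub.

neomgub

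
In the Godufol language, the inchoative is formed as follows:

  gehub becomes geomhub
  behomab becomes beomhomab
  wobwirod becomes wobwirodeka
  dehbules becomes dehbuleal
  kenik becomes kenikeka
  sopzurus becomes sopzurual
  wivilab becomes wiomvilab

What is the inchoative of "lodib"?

"lodib" ends in -b. The stems ending in -b (gehub → geomhub, behomab → beomhomab, wivilab → wiomvilab) insert -om- after the first vowel.
The other patterns: stems ending in -s drop the final letter and add -al; stems ending in -d or -k add -eka.
So lodib → loomdib.

loomdib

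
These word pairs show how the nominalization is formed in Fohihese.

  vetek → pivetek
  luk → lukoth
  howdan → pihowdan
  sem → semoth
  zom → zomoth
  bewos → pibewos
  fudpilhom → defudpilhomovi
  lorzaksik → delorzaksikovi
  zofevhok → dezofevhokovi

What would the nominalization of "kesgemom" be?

dekesgemomovi

luk and vetek both end in -k yet inflect differently (lukoth, pivetek), so the final letter is not what conditions the rule; the number of vowels is.
"kesgemom" has 3 vowels. The stems with 3 vowels (zofevhok → dezofevhokovi, fudpilhom → defudpilhomovi, lorzaksik → delorzaksikovi) add de- … -ovi around the stem.
So kesgemom → dekesgemomovi.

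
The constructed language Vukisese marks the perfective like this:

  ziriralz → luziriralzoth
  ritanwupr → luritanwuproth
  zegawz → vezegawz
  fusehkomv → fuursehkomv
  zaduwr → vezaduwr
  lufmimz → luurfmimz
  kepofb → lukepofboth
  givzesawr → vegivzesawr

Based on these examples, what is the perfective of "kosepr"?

lukoseproth

lufmimz and zegawz both end in -z yet inflect differently (luurfmimz, vezegawz), so the final letter is not what conditions the rule; the second-to-last letter is.
"kosepr" has second-to-last letter 'p'. The one such stem in the data (ritanwupr → luritanwuproth) adds lu- … -oth around the stem, so the same rule applies.
The other patterns: stems whose second-to-last letter is 'm' insert -ur- after the first vowel; stems whose second-to-last letter is 'w' add the prefix ve-.
So kosepr → lukoseproth.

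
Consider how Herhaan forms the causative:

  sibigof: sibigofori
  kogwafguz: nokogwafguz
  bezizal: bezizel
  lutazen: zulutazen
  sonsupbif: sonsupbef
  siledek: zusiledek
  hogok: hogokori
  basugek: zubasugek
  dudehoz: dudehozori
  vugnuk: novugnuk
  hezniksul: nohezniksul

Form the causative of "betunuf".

nobetunuf

sibigof and sonsupbif both end in -f yet inflect differently (sibigofori, sonsupbef), so the final letter is not what conditions the rule; the last vowel is.
"betunuf" has last vowel 'u'. The stems whose last vowel is 'u' (vugnuk → novugnuk, kogwafguz → nokogwafguz, hezniksul → nohezniksul) add the prefix no-.
The other patterns: stems whose last vowel is 'o' add -ori; stems whose last vowel is 'a' or 'i' change the last vowel to 'e'; stems whose last vowel is 'e' add the prefix zu-.
So betunuf → nobetunuf.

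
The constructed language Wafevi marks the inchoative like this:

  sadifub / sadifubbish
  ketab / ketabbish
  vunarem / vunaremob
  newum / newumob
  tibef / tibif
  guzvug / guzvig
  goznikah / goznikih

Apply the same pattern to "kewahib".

kewahibbish

sadifub and newum both have last vowel 'u' yet inflect differently (sadifubbish, newumob), so the last vowel is not what conditions the rule; the final letter is.
"kewahib" ends in -b. The stems ending in -b (sadifub → sadifubbish, ketab → ketabbish) double the final consonant and add -ish.
The other patterns: stems ending in -m add -ob; stems ending in -f, -g or -h change the last vowel to 'i'.
So kewahib → kewahibbish.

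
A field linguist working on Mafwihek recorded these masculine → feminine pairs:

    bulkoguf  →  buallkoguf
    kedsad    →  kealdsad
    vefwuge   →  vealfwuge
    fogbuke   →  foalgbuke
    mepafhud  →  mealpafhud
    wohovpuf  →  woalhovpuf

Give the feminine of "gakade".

Every pair shown (bulkoguf → buallkoguf, kedsad → kealdsad, vefwuge → vealfwuge, …) follows the same rule: insert -al- after the first vowel.
So gakade → gaalkade.

gaalkade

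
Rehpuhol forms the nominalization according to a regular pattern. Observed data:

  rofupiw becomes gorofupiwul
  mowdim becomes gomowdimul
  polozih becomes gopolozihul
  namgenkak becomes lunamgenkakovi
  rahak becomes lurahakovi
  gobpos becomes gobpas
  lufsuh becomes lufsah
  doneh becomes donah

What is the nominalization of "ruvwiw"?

polozih and lufsuh both end in -h yet inflect differently (gopolozihul, lufsah), so the final letter is not what conditions the rule; the last vowel is.
"ruvwiw" has last vowel 'i'. The stems whose last vowel is 'i' (rofupiw → gorofupiwul, mowdim → gomowdimul, polozih → gopolozihul) add go- … -ul around the stem.
The other patterns: stems whose last vowel is 'a' add lu- … -ovi around the stem; stems whose last vowel is 'e', 'o' or 'u' change the last vowel to 'a'.
So ruvwiw → goruvwiwul.

goruvwiwul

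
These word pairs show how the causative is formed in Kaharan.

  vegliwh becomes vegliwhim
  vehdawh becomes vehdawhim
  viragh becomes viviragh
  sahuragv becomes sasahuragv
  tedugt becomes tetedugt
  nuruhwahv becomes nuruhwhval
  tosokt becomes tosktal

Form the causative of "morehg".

vegliwh and viragh both end in -h yet inflect differently (vegliwhim, viviragh), so the final letter is not what conditions the rule; the second-to-last letter is.
"morehg" has second-to-last letter 'h'. The one such stem in the data (nuruhwahv → nuruhwhval) deletes the last vowel and adds -al (as does tosokt), so the same rule applies.
The other patterns: stems whose second-to-last letter is 'w' add -im; stems whose second-to-last letter is 'g' repeat the first consonant+vowel as a prefix.
So morehg → morhgal.

morhgal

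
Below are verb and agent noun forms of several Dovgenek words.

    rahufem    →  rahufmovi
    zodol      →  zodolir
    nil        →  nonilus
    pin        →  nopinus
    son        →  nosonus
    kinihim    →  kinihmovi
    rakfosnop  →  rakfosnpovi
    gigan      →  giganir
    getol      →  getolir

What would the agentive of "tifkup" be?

"tifkup" has 2 vowels. The stems with 2 vowels (gigan → giganir, getol → getolir, zodol → zodolir) add -ir.
The other patterns: stems with 1 vowel add no- … -us around the stem; stems with 3 vowels delete the last vowel and add -ovi.
So tifkup → tifkupir.

tifkupir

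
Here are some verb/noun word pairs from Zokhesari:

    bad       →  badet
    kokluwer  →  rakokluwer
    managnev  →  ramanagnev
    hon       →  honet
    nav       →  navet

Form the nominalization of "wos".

woset

"wos" has 1 vowel. The stems with 1 vowel (nav → navet, bad → badet, hon → honet) add -et.
The other pattern: stems with 3 vowels add the prefix ra-.
So wos → woset.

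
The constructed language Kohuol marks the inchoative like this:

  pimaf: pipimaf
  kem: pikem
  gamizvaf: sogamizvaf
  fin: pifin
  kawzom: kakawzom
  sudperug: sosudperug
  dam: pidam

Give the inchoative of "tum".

pitum

kem and kawzom both end in -m yet inflect differently (pikem, kakawzom), so the final letter is not what conditions the rule; the number of vowels is.
"tum" has 1 vowel. The stems with 1 vowel (kem → pikem, fin → pifin, dam → pidam) add the prefix pi-.
The other patterns: stems with 2 vowels repeat the first consonant+vowel as a prefix; stems with 3 vowels add the prefix so-.
So tum → pitum.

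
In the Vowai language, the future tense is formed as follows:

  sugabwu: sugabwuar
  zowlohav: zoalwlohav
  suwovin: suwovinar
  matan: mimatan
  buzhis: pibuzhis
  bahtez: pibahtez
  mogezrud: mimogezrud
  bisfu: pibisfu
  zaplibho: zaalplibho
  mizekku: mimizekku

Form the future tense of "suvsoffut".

mizekku and sugabwu both end in -u yet inflect differently (mimizekku, sugabwuar), so the final letter is not what conditions the rule; the first letter is.
"suvsoffut" begins with s-. The stems beginning with s- (sugabwu → sugabwuar, suwovin → suwovinar) add -ar.
So suvsoffut → suvsoffutar.

suvsoffutar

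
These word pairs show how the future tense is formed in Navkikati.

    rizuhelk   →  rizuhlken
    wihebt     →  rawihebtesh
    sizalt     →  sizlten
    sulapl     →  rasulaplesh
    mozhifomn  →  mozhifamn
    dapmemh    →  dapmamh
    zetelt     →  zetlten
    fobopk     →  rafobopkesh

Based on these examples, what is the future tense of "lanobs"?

ralanobsesh

"lanobs" has second-to-last letter 'b'. The one such stem in the data (wihebt → rawihebtesh) adds ra- … -esh around the stem, so the same rule applies.
So lanobs → ralanobsesh.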